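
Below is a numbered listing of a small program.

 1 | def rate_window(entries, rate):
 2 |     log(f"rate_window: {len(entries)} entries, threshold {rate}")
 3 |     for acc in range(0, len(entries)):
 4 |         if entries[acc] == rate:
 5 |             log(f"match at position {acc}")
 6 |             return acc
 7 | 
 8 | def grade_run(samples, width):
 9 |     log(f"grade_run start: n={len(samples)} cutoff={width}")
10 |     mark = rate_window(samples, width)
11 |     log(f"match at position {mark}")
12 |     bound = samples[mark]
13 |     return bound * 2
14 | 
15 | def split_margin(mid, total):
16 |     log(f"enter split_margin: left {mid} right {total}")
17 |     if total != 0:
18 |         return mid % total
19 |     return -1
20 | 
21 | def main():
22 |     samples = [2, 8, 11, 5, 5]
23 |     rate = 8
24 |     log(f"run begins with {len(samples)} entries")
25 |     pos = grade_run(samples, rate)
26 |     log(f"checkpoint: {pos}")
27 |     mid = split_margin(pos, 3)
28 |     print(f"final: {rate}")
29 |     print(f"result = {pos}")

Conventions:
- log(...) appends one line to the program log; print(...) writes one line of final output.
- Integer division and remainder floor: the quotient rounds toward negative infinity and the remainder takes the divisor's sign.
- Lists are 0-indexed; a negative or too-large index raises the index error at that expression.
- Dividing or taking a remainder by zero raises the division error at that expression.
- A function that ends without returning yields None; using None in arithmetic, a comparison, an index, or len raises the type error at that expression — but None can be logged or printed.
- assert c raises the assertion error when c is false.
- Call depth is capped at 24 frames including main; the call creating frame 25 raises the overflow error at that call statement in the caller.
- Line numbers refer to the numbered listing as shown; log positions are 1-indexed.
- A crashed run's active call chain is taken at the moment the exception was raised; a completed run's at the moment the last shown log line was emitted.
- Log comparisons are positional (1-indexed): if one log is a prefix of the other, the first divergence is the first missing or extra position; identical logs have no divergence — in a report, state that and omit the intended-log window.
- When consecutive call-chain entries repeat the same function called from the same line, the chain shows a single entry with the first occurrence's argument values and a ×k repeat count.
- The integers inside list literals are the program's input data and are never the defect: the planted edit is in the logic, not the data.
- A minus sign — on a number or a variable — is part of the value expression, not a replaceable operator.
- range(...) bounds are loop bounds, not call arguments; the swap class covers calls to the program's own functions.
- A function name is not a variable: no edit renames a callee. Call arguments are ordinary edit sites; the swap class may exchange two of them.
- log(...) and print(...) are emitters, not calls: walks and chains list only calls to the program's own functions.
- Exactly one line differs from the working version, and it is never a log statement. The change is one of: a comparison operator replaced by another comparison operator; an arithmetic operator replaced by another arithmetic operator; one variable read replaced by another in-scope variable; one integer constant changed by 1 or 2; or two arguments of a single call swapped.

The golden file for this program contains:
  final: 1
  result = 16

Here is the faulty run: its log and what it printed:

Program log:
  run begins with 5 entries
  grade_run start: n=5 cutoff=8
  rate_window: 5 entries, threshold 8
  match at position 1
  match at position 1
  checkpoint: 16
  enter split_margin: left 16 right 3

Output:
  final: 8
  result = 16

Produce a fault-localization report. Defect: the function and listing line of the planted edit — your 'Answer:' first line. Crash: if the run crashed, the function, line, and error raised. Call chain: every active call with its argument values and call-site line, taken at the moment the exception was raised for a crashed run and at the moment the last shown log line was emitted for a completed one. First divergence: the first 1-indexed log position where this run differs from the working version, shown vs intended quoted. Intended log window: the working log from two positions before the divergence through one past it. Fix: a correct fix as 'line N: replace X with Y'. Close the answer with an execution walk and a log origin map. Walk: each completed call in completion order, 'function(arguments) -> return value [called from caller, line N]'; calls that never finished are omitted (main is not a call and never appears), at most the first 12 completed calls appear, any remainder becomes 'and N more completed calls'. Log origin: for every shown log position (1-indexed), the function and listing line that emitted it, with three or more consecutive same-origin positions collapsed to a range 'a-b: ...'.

Answer: the defect is in main at line 28.
Key observation: Log streams are identical — the defect surfaces only in the printed output.
Call chain: main -> split_margin(16, 3) (called at line 27).
First divergence: none — the logs agree in full.
Execution walk:
  rate_window([2, 8, 11, 5, 5], 8) -> 1  [called from grade_run, line 10]
  grade_run([2, 8, 11, 5, 5], 8) -> 16  [called from main, line 25]
  split_margin(16, 3) -> 1  [called from main, line 27]
Log origins:
  1: emitted by main (line 24)
  2: emitted by grade_run (line 9)
  3: emitted by rate_window (line 2)
  4: emitted by rate_window (line 5)
  5: emitted by grade_run (line 11)
  6: emitted by main (line 26)
  7: emitted by split_margin (line 16)
A correct fix: line 28: replace `rate` with `mid`.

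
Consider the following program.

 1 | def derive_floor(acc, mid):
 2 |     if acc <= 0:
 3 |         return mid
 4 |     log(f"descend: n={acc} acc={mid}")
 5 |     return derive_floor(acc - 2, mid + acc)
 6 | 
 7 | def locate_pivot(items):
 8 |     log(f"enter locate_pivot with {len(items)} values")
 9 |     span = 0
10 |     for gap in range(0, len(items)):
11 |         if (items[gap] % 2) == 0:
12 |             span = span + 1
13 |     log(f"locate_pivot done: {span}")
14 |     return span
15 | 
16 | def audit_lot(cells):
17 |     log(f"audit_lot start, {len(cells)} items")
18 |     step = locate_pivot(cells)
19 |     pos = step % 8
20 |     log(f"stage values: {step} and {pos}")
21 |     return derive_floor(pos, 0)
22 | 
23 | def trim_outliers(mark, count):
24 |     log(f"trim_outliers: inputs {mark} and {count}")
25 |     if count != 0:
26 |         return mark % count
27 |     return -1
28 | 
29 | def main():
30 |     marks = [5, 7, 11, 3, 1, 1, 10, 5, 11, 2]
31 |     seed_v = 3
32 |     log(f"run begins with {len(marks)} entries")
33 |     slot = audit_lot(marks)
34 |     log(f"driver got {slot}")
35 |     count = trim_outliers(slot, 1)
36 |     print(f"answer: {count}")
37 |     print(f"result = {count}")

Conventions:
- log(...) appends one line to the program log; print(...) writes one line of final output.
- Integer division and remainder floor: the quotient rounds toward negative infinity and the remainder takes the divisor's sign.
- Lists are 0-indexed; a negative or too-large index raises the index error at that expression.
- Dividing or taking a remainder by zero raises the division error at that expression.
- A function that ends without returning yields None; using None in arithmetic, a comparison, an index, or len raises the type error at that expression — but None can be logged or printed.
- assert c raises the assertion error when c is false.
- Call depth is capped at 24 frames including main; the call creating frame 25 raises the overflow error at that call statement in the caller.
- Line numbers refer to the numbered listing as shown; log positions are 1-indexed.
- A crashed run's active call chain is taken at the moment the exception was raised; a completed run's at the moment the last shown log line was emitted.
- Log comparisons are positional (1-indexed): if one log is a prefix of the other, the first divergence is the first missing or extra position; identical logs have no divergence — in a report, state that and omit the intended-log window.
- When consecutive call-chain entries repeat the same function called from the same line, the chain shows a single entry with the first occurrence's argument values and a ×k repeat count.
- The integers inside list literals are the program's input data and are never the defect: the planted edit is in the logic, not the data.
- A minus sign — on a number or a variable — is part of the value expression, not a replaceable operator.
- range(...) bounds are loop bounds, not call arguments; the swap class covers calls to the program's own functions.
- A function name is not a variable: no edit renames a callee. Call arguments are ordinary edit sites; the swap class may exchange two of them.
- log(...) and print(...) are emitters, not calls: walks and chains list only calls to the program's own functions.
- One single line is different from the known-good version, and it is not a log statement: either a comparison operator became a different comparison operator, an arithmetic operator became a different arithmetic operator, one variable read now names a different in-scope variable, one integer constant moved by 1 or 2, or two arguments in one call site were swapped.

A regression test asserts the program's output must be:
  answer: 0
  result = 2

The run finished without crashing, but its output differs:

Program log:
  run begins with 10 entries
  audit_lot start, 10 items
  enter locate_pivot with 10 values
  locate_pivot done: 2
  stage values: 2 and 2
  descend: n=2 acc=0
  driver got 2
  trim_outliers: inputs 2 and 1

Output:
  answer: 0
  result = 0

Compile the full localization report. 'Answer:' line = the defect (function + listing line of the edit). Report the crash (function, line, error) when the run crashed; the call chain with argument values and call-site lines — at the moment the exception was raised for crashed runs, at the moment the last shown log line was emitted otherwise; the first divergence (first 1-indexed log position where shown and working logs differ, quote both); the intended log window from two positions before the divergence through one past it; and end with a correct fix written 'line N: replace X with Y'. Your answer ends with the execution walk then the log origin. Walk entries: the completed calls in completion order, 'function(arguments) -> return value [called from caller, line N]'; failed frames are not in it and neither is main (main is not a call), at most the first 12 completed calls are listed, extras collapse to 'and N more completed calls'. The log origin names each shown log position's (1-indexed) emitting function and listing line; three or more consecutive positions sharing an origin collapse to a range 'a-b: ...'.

Answer: the defect is in main at line 37.
Core observation: Log streams are identical — the defect surfaces only in the printed output.
Call chain: main -> trim_outliers(2, 1) (called at line 35).
First divergence: none — the logs agree in full.
Execution walk:
  locate_pivot([5, 7, 11, 3, 1, 1, 10, 5, 11, 2]) -> 2  [called from audit_lot, line 18]
  derive_floor(0, 2) -> 2  [called from derive_floor, line 5]
  derive_floor(2, 0) -> 2  [called from audit_lot, line 21]
  audit_lot([5, 7, 11, 3, 1, 1, 10, 5, 11, 2]) -> 2  [called from main, line 33]
  trim_outliers(2, 1) -> 0  [called from main, line 35]
Origin of each log line:
  1: from main, line 32
  2: from audit_lot, line 17
  3: from locate_pivot, line 8
  4: from locate_pivot, line 13
  5: from audit_lot, line 20
  6: from derive_floor, line 4
  7: from main, line 34
  8: from trim_outliers, line 24
A correct fix: line 37: replace `count` with `slot`.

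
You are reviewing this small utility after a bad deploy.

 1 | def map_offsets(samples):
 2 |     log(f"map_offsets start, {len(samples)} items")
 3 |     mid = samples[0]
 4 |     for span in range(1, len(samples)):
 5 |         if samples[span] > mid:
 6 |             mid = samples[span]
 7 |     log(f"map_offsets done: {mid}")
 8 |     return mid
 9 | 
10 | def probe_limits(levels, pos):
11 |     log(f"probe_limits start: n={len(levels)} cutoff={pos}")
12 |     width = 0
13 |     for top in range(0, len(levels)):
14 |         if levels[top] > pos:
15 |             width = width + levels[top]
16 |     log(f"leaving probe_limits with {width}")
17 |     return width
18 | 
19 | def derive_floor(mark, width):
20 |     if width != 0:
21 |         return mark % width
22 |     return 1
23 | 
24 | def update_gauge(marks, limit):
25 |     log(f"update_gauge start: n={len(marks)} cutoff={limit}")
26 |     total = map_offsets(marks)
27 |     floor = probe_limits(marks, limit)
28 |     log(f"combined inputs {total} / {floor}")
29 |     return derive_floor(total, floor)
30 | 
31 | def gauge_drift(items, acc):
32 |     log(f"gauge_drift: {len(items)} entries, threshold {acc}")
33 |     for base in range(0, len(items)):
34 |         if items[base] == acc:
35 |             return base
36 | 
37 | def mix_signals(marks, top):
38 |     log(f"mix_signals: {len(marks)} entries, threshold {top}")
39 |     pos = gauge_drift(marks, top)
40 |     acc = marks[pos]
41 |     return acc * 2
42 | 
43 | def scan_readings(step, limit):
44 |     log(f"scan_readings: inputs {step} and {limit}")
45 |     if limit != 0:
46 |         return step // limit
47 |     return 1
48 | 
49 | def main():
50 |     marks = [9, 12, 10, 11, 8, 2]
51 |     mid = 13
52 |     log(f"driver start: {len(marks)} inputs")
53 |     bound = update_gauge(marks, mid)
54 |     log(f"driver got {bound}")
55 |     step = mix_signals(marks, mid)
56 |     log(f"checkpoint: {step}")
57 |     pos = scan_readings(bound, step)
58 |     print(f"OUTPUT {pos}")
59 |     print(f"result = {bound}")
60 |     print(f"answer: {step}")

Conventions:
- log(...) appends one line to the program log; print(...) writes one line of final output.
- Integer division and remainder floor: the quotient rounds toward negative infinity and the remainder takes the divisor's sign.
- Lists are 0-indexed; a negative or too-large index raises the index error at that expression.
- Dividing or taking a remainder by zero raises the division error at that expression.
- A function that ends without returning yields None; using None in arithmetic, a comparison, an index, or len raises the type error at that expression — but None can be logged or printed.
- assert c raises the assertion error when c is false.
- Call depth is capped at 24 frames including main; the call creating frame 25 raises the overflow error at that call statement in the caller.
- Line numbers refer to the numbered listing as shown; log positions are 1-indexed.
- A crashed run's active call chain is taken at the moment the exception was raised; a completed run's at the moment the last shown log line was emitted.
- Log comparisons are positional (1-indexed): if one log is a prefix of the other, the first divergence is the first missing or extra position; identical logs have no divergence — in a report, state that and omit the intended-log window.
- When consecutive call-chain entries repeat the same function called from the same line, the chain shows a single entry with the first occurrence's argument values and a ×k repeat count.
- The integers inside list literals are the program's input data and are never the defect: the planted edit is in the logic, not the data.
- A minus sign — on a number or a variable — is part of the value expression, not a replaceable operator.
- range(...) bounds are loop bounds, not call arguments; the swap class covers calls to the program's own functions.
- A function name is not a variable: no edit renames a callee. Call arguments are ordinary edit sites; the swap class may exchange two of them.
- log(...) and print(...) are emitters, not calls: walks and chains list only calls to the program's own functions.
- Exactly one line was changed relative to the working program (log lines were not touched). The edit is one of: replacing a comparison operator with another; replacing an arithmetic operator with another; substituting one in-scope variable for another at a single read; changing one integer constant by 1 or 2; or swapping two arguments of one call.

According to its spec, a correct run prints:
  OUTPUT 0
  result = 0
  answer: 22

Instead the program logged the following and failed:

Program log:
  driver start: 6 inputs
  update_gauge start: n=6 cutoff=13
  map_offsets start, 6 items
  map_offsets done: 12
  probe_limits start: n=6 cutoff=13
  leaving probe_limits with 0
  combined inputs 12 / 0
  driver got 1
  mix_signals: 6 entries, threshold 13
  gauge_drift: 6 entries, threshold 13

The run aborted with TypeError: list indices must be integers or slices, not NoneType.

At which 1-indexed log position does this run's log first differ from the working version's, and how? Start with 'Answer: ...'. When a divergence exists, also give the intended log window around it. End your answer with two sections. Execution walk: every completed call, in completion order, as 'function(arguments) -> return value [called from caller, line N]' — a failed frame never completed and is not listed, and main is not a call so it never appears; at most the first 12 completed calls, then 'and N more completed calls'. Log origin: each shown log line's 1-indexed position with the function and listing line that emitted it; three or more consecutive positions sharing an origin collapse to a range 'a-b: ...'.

Answer: position 2 — shown 'update_gauge start: n=6 cutoff=13', intended 'update_gauge start: n=6 cutoff=11'.
Intended log window:
  1: driver start: 6 inputs
  2: update_gauge start: n=6 cutoff=11
  3: map_offsets start, 6 items
Execution walk:
  map_offsets([9, 12, 10, 11, 8, 2]) -> 12  [called from update_gauge, line 26]
  probe_limits([9, 12, 10, 11, 8, 2], 13) -> 0  [called from update_gauge, line 27]
  derive_floor(12, 0) -> 1  [called from update_gauge, line 29]
  update_gauge([9, 12, 10, 11, 8, 2], 13) -> 1  [called from main, line 53]
  gauge_drift([9, 12, 10, 11, 8, 2], 13) -> None  [called from mix_signals, line 39]
Log origins:
  1: logged in main at line 52
  2: logged in update_gauge at line 25
  3: logged in map_offsets at line 2
  4: logged in map_offsets at line 7
  5: logged in probe_limits at line 11
  6: logged in probe_limits at line 16
  7: logged in update_gauge at line 28
  8: logged in main at line 54
  9: logged in mix_signals at line 38
  10: logged in gauge_drift at line 32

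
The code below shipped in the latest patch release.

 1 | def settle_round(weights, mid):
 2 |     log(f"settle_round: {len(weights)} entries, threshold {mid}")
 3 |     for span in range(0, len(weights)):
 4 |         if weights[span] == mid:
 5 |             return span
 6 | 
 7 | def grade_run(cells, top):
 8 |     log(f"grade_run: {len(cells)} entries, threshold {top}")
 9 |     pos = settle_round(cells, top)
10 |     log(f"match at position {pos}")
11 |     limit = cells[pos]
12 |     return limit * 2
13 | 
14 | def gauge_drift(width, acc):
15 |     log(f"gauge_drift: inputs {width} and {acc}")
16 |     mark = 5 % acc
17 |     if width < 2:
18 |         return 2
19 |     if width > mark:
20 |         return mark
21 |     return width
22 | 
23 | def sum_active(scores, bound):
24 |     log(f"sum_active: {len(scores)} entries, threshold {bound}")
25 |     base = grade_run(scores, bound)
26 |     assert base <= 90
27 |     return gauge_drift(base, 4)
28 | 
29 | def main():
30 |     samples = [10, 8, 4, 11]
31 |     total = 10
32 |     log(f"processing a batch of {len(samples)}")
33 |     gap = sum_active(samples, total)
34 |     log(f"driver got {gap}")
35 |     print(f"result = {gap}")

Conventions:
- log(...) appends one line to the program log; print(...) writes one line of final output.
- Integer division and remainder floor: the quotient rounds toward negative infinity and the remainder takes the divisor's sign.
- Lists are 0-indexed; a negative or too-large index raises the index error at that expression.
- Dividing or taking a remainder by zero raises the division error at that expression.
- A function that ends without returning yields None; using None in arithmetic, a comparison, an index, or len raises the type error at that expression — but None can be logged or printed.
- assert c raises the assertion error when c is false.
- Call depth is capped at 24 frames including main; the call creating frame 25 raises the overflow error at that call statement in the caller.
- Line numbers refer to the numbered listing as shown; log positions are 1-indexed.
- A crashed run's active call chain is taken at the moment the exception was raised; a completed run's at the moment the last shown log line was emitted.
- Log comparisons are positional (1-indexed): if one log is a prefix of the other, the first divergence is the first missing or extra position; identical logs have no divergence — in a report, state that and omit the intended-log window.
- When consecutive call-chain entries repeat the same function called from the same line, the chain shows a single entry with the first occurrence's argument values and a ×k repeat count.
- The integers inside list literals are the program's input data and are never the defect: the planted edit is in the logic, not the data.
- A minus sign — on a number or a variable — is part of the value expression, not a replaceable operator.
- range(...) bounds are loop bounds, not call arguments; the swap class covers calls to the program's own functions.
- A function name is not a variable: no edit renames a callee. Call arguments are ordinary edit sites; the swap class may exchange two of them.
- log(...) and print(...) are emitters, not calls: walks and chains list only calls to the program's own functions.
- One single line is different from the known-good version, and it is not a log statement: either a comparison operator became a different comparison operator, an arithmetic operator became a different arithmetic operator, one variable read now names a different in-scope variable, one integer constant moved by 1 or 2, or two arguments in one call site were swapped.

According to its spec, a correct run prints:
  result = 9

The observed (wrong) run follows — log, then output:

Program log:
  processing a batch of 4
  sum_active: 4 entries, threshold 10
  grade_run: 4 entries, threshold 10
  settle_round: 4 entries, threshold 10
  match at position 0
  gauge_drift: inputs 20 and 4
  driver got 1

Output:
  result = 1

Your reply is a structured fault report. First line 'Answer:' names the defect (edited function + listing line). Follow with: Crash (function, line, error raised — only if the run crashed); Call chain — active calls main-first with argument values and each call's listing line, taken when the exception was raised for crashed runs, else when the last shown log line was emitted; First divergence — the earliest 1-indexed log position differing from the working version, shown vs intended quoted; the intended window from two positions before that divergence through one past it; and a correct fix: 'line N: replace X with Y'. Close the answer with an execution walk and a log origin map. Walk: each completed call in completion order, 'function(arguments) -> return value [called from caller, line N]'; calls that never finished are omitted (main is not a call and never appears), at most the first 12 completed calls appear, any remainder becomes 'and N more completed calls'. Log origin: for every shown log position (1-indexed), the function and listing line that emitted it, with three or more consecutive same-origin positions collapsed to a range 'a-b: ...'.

Answer: the defect is in gauge_drift at line 16.
Key fact: Position 7 is the first bad log line: 'driver got 1' should read 'driver got 9'.
Call chain: main.
First divergence: position 7 — shown 'driver got 1', intended 'driver got 9'.
Intended log window:
  5: match at position 0
  6: gauge_drift: inputs 20 and 4
  7: driver got 9
Execution walk:
  settle_round([10, 8, 4, 11], 10) -> 0  [called from grade_run, line 9]
  grade_run([10, 8, 4, 11], 10) -> 20  [called from sum_active, line 25]
  gauge_drift(20, 4) -> 1  [called from sum_active, line 27]
  sum_active([10, 8, 4, 11], 10) -> 1  [called from main, line 33]
Origin of each log line:
  1: emitted by main (line 32)
  2: emitted by sum_active (line 24)
  3: emitted by grade_run (line 8)
  4: emitted by settle_round (line 2)
  5: emitted by grade_run (line 10)
  6: emitted by gauge_drift (line 15)
  7: emitted by main (line 34)
A correct fix: line 16: replace `%` with `+`.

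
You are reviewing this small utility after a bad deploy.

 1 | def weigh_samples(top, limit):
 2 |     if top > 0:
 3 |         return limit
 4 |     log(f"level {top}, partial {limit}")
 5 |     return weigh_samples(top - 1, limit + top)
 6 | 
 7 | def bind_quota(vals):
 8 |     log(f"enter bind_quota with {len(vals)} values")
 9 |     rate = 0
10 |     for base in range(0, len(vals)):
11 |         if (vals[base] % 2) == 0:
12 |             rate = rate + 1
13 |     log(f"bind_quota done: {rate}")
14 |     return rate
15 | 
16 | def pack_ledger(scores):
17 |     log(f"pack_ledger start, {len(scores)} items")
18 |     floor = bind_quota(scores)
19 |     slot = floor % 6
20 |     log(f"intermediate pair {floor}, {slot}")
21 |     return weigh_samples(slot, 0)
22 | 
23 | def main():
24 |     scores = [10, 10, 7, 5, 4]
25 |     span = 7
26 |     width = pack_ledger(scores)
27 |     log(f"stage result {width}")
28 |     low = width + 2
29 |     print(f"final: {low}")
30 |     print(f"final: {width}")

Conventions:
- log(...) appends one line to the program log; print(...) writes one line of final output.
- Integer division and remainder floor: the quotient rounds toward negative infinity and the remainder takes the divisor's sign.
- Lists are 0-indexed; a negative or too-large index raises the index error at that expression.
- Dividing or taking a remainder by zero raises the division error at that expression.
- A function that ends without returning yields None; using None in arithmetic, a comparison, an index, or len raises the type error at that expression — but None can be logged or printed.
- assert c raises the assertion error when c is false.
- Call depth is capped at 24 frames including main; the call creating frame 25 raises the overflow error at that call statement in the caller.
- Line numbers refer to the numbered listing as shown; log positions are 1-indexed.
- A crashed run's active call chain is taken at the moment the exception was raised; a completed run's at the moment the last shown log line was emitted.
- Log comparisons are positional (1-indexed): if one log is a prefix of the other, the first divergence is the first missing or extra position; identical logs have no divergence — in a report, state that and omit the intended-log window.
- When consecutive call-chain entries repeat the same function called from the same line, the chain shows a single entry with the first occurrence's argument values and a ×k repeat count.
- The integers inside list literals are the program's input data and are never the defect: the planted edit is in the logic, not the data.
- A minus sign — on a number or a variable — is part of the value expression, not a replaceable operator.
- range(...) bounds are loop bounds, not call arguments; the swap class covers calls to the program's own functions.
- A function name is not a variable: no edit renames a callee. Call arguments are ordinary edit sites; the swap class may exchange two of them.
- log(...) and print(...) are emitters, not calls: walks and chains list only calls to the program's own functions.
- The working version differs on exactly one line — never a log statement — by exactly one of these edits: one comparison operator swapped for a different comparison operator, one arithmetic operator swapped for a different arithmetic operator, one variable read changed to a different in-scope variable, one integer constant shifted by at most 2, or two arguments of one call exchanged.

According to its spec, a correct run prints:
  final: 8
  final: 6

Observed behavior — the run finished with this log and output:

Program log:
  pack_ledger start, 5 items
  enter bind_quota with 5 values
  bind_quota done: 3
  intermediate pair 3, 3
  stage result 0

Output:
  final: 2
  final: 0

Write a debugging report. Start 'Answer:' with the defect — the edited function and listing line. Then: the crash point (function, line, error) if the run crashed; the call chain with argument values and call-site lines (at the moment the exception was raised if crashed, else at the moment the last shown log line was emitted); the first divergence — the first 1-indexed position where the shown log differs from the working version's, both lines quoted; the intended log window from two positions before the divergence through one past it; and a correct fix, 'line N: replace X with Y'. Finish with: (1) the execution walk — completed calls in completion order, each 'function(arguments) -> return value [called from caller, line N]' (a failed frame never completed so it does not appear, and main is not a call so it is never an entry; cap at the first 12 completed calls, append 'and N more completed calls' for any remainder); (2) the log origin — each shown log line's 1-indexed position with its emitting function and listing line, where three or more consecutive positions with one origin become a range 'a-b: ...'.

Answer: the defect is in weigh_samples at line 2.
The tell: Everything matches until log position 5, which reads 'stage result 0' in place of 'level 3, partial 0'.
Call chain: main.
First divergence: at position 5 the run shows 'stage result 0' where the working version logs 'level 3, partial 0'.
Intended log window:
  3: bind_quota done: 3
  4: intermediate pair 3, 3
  5: level 3, partial 0
  6: level 2, partial 3
Execution walk:
  bind_quota([10, 10, 7, 5, 4]) -> 3  [called from pack_ledger, line 18]
  weigh_samples(3, 0) -> 0  [called from pack_ledger, line 21]
  pack_ledger([10, 10, 7, 5, 4]) -> 0  [called from main, line 26]
Log origins:
  1 — pack_ledger, line 17
  2 — bind_quota, line 8
  3 — bind_quota, line 13
  4 — pack_ledger, line 20
  5 — main, line 27
A correct fix: line 2: replace `>` with `<=`.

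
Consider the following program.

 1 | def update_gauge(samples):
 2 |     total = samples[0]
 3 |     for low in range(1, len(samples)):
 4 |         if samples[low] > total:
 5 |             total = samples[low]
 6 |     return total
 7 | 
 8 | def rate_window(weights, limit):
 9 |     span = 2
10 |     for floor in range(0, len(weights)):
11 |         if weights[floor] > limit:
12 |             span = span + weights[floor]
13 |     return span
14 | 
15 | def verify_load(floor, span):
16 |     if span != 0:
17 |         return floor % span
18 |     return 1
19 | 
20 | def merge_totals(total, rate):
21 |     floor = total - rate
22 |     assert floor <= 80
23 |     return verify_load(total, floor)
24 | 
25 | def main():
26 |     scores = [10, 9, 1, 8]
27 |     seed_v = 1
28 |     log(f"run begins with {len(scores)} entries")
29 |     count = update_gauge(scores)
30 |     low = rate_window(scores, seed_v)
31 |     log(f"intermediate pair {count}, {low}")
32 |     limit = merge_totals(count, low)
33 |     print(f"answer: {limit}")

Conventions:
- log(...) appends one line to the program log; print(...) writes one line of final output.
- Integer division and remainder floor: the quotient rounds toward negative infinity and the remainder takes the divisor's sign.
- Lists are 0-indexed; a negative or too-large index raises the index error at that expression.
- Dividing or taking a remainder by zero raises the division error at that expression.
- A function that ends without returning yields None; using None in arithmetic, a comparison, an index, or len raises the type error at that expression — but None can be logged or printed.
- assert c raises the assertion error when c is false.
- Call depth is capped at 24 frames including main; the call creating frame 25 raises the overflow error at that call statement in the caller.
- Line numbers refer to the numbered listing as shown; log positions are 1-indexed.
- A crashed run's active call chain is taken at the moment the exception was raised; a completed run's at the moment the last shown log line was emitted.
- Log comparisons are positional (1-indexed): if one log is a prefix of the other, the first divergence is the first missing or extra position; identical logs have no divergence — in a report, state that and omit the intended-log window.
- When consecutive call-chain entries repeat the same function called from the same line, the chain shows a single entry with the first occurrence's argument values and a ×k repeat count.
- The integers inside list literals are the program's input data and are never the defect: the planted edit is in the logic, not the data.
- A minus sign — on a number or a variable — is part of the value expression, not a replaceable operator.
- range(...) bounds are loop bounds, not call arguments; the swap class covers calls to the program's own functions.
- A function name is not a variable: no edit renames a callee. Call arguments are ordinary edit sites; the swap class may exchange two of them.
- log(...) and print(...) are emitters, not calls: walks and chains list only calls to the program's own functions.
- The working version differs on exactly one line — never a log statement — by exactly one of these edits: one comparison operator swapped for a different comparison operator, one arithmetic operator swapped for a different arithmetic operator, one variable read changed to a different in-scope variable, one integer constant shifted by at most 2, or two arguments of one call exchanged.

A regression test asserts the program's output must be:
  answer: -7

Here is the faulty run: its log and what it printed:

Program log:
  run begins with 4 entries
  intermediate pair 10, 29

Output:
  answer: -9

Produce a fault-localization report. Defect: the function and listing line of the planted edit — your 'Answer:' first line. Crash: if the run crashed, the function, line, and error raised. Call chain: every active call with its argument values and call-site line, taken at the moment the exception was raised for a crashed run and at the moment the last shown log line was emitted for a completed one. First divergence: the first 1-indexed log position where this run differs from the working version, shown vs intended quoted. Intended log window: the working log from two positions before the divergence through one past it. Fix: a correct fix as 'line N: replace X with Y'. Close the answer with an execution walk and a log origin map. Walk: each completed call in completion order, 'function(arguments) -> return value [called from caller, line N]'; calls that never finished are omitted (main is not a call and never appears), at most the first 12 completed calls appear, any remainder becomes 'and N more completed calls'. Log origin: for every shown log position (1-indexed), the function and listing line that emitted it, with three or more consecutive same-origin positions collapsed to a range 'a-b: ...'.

Answer: the defect is in rate_window at line 9.
Key observation: Everything matches until log position 2, which reads 'intermediate pair 10, 29' in place of 'intermediate pair 10, 27'.
Call chain: main.
First divergence: position 2 — shown 'intermediate pair 10, 29', intended 'intermediate pair 10, 27'.
Intended log window:
  1: run begins with 4 entries
  2: intermediate pair 10, 27
Execution walk:
  update_gauge([10, 9, 1, 8]) -> 10  [called from main, line 29]
  rate_window([10, 9, 1, 8], 1) -> 29  [called from main, line 30]
  verify_load(10, -19) -> -9  [called from merge_totals, line 23]
  merge_totals(10, 29) -> -9  [called from main, line 32]
Origin of each log line:
  1: logged in main at line 28
  2: logged in main at line 31
A correct fix: line 9: replace `2` with `0`.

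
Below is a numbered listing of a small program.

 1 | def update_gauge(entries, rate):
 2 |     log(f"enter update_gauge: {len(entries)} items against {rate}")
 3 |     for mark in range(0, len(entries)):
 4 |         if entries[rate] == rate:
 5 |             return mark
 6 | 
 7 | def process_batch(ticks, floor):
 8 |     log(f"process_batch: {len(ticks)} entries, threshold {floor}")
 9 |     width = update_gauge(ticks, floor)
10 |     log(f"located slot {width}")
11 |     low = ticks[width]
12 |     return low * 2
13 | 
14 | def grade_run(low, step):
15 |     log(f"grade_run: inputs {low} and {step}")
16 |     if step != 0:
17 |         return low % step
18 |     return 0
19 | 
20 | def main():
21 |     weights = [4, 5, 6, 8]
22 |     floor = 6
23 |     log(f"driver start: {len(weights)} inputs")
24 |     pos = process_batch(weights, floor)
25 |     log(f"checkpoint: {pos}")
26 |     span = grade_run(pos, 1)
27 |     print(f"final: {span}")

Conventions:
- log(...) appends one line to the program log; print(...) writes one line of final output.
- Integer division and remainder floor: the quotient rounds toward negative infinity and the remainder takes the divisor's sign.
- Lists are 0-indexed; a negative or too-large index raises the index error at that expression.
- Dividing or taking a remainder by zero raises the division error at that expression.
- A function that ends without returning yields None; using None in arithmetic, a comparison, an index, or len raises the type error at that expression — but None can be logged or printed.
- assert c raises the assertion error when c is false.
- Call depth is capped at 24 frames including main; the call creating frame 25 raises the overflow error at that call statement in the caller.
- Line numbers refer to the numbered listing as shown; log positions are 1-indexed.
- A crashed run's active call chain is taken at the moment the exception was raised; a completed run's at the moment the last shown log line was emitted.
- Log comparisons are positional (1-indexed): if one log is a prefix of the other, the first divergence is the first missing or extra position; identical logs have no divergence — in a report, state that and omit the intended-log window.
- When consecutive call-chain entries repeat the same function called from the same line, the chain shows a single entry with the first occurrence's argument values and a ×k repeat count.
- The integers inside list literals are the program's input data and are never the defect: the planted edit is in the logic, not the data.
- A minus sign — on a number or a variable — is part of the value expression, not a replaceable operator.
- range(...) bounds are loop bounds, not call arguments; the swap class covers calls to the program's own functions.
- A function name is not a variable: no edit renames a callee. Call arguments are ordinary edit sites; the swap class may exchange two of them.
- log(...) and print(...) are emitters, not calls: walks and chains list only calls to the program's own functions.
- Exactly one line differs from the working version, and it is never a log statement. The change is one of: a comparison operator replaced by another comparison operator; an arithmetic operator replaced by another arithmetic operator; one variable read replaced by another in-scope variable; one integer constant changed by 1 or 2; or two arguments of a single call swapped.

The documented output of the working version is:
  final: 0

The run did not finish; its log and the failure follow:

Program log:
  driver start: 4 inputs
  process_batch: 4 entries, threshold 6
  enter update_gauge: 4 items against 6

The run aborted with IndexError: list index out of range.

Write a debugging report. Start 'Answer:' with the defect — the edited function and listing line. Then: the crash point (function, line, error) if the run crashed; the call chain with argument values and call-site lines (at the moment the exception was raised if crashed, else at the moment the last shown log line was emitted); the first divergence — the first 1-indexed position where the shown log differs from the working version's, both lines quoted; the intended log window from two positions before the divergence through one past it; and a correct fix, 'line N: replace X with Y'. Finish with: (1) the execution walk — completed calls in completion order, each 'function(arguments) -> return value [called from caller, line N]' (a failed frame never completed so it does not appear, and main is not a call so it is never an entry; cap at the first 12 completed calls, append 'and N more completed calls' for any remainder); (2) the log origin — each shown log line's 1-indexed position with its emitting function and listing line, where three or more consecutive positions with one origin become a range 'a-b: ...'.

Answer: the defect is in update_gauge at line 4.
The tell: The faulty run's log stops after 3 lines; the working version's next line would be 'located slot 2'.
Crash: update_gauge, line 4, IndexError.
Call chain: main -> process_batch([4, 5, 6, 8], 6) (called at line 24) -> update_gauge([4, 5, 6, 8], 6) (called at line 9).
First divergence: position 4; the shown log stops at 3 lines while the working version next logs 'located slot 2'.
Intended log window:
  2: process_batch: 4 entries, threshold 6
  3: enter update_gauge: 4 items against 6
  4: located slot 2
  5: checkpoint: 12
Execution walk:
  (no call completed)
Log origins:
  1: from main, line 23
  2: from process_batch, line 8
  3: from update_gauge, line 2
A correct fix: line 4: replace `entries[rate]` with `entries[mark]`.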